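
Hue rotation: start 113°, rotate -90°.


New hue = (H + rotation) mod 360
New hue = (113 -90) mod 360
= 23 mod 360
= 23°


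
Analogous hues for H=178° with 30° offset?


Base hue: 178°
Left analog: (178 - 30) mod 360 = 148°
Right analog: (178 + 30) mod 360 = 208°
Analogous hues = 148° and 208°


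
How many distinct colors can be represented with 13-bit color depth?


Colors = 2^bits = 2^13
= 8,192 colors


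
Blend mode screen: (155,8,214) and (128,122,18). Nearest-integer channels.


Screen: C = 255 - (255-A)×(255-B)/255, rounded to nearest integer
R: 255 - (255-155)×(255-128)/255 = 255 - 12700/255 ≈ 255 - 49.804 = 205.196 → 205
G: 255 - (255-8)×(255-122)/255 = 255 - 32851/255 ≈ 255 - 128.827 = 126.173 → 126
B: 255 - (255-214)×(255-18)/255 = 255 - 9717/255 ≈ 255 - 38.106 = 216.894 → 217
= RGB(205, 126, 217)


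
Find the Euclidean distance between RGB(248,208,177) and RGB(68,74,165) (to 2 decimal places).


d = √[(R₁-R₂)² + (G₁-G₂)² + (B₁-B₂)²]
d = √[(248-68)² + (208-74)² + (177-165)²]
d = √[32400 + 17956 + 144]
d = √50500
d ≈ 224.72


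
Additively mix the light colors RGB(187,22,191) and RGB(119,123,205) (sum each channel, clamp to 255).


Additive: each channel = min(255, C₁+C₂)
R: 187+119 = 306 → 255
G: 22+123 = 145 → 145
B: 191+205 = 396 → 255
= RGB(255, 145, 255)


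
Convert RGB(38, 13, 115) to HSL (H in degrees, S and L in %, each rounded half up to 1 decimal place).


Normalize: R'=38/255≈0.1490, G'=13/255≈0.0510, B'=115/255≈0.4510
Max=115/255, Min=13/255, Δ=Max-Min=102/255
L = (Max+Min)/2 = (115+13)/510 = 128/510 = 0.25098… → L = 25.1%
L ≤ 0.5 → S = Δ/(Max+Min) = 102/(115+13) = 102/128 = 0.79687… → S = 79.7%
(the 1/255 factors cancel in S and H, so raw channel differences can be used)
Max is B' → H = 60 × ((R-G)/Δ + 4) = 60 × ((38-13)/102 + 4)
  25/102 + 4 = 0.2450… + 4 = 4.2450…
  H = 60 × 4.2450… = 254.705…° → H = 254.7°
= HSL(254.7°, 79.7%, 25.1%)


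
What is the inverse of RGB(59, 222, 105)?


Invert: (255-R, 255-G, 255-B)
R: 255-59 = 196
G: 255-222 = 33
B: 255-105 = 150
= RGB(196, 33, 150)


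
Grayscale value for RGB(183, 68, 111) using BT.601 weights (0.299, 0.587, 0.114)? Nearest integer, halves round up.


Gray = 0.299×R + 0.587×G + 0.114×B
Gray = 0.299×183 + 0.587×68 + 0.114×111
Gray = 54.717 + 39.916 + 12.654
Gray = 107.287 → round half up → 107
Gray = 107


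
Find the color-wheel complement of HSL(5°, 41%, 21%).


Complement = opposite side of color wheel = hue + 180°
H' = (5 + 180) mod 360 = 185°
S and L unchanged.
= HSL(185°, 41%, 21%)


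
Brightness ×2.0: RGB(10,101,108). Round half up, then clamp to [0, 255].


Multiply each channel by 2.0, round half up, clamp to [0, 255]
R: 10×2.0 = 20
G: 101×2.0 = 202
B: 108×2.0 = 216
= RGB(20, 202, 216)


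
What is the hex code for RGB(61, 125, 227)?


R = 61 → 3D (hex)
G = 125 → 7D (hex)
B = 227 → E3 (hex)
Hex = #3D7DE3


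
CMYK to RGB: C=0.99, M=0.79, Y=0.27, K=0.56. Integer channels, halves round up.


R = 255 × (1-C) × (1-K) = 255 × 0.01 × 0.44 = 1.122 → 1
G = 255 × (1-M) × (1-K) = 255 × 0.21 × 0.44 = 23.562 → 24
B = 255 × (1-Y) × (1-K) = 255 × 0.73 × 0.44 = 81.906 → 82
= RGB(1, 24, 82)


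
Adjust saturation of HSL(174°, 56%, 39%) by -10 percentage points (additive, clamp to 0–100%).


Original S = 56%
Adjustment = -10 percentage points
New S = 56 + (-10) = 46
Clamp to [0, 100] → 46
= HSL(174°, 46%, 39%)


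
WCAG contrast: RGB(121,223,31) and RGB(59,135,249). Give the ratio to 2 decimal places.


Linearize each sRGB channel c=v/255: c/12.92 if c ≤ 0.04045 else ((c+0.055)/1.055)^2.4
L = 0.2126×R_lin + 0.7152×G_lin + 0.0722×B_lin
Color 1 (121,223,31):
  R=121: 121/255≈0.4745 > 0.04045 → ((0.4745+0.055)/1.055)^2.4 ≈ 0.19120
  G=223: 223/255≈0.8745 > 0.04045 → ((0.8745+0.055)/1.055)^2.4 ≈ 0.73791
  B=31: 31/255≈0.1216 > 0.04045 → ((0.1216+0.055)/1.055)^2.4 ≈ 0.01370
  L1 = 0.2126×0.19120 + 0.7152×0.73791 + 0.0722×0.01370 ≈ 0.56939
Color 2 (59,135,249):
  R=59: 59/255≈0.2314 > 0.04045 → ((0.2314+0.055)/1.055)^2.4 ≈ 0.04374
  G=135: 135/255≈0.5294 > 0.04045 → ((0.5294+0.055)/1.055)^2.4 ≈ 0.24228
  B=249: 249/255≈0.9765 > 0.04045 → ((0.9765+0.055)/1.055)^2.4 ≈ 0.94731
  L2 = 0.2126×0.04374 + 0.7152×0.24228 + 0.0722×0.94731 ≈ 0.25097
Lighter = 0.56939, Darker = 0.25097
Ratio = (L_lighter + 0.05) / (L_darker + 0.05)
Ratio = (0.56939 + 0.05) / (0.25097 + 0.05) = 0.61939 / 0.30097 ≈ 2.0580
Ratio ≈ 2.06:1


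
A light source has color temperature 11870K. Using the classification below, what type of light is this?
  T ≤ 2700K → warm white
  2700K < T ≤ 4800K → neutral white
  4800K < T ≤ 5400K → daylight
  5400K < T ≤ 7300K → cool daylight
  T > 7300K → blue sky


Temperature: 11870K
11870K > 7300K → blue sky
Classification: blue sky


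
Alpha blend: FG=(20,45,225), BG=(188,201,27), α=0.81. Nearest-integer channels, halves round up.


C = α×F + (1-α)×B, with 1-α = 0.19
R: 0.81×20 + 0.19×188 = 16.20 + 35.72 = 51.92 → 52
G: 0.81×45 + 0.19×201 = 36.45 + 38.19 = 74.64 → 75
B: 0.81×225 + 0.19×27 = 182.25 + 5.13 = 187.38 → 187
= RGB(52, 75, 187)


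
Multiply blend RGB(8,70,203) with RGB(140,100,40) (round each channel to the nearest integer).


Multiply: C = A×B/255, rounded to nearest integer
R: 8×140/255 = 1120/255 ≈ 4.392 → 4
G: 70×100/255 = 7000/255 ≈ 27.451 → 27
B: 203×40/255 = 8120/255 ≈ 31.843 → 32
= RGB(4, 27, 32)


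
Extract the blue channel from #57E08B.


Color: #57E08B
R = 57 = 87
G = E0 = 224
B = 8B = 139
Blue = 139


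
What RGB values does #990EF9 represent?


99 → 153 (R)
0E → 14 (G)
F9 → 249 (B)
= RGB(153, 14, 249)


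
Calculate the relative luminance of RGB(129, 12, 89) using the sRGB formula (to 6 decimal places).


Linearize each channel (sRGB transfer function): c = v/255; c_lin = c/12.92 if c ≤ 0.04045, else ((c+0.055)/1.055)^2.4
  R: 129/255 ≈ 0.505882 > 0.04045 → ((0.505882+0.055)/1.055)^2.4 ≈ 0.219526
  G: 12/255 ≈ 0.047059 > 0.04045 → ((0.047059+0.055)/1.055)^2.4 ≈ 0.003677
  B: 89/255 ≈ 0.349020 > 0.04045 → ((0.349020+0.055)/1.055)^2.4 ≈ 0.099899
R_lin = 0.219526, G_lin = 0.003677, B_lin = 0.099899
L = 0.2126×R + 0.7152×G + 0.0722×B
L = 0.2126×0.219526 + 0.7152×0.003677 + 0.0722×0.099899
L ≈ 0.056513


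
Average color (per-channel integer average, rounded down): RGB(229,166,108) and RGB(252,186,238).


Midpoint: each channel = ⌊(C₁+C₂)/2⌋
R: ⌊(229+252)/2⌋ = 240
G: ⌊(166+186)/2⌋ = 176
B: ⌊(108+238)/2⌋ = 173
= RGB(240, 176, 173)


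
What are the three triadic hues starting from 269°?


Triadic: equally spaced at 120° intervals
H1 = 269°
H2 = (269 + 120) mod 360 = 29°
H3 = (269 + 240) mod 360 = 149°
Triadic = 269°, 29°, 149°


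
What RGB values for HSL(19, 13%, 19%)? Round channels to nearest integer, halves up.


H=19°, S=0.13, L=0.19
C = (1-|2L-1|)×S = (1-|-0.62|)×0.13 = 0.0494
H' = H/60 = 19/60 ≈ 0.3167; X = C×(1-|H' mod 2 - 1|) ≈ 0.0156
m = L - C/2 = 0.19 - 0.0247 = 0.1653
Sector ⌊H'⌋ = 0 → (R',G',B') = (0.0494, ≈0.0156, 0.0)
RGB = ((R'+m)×255, (G'+m)×255, (B'+m)×255) = (54.7485, 46.14055, 42.1515)
Round half up → RGB(55, 46, 42)


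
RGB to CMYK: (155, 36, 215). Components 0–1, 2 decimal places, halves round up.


R'=155/255≈0.6078, G'=36/255≈0.1412, B'=215/255≈0.8431
K = 1 - max(R',G',B') = 1 - 215/255 = 40/255 = 0.15686… → 0.16
(1-R'-K)/(1-K) simplifies to (max-R)/max with max = 215:
C = (215-155)/215 = 60/215 = 0.27906… → 0.28
M = (215-36)/215 = 179/215 = 0.83255… → 0.83
Y = (215-215)/215 = 0/215 = 0 → 0.00
= CMYK(0.28, 0.83, 0.00, 0.16)


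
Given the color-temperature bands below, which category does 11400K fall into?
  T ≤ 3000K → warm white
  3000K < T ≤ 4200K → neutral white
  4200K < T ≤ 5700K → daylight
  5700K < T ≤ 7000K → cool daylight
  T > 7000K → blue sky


Temperature: 11400K
11400K > 7000K → blue sky
Classification: blue sky


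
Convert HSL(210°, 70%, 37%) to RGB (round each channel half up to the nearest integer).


H=210°, S=0.70, L=0.37
C = (1-|2L-1|)×S = (1-|-0.26|)×0.70 = 0.518
H' = H/60 = 210/60 ≈ 3.5000; X = C×(1-|H' mod 2 - 1|) = 0.259
m = L - C/2 = 0.37 - 0.259 = 0.111
Sector ⌊H'⌋ = 3 → (R',G',B') = (0.0, 0.259, 0.518)
RGB = ((R'+m)×255, (G'+m)×255, (B'+m)×255) = (28.305, 94.35, 160.395)
Round half up → RGB(28, 94, 160)


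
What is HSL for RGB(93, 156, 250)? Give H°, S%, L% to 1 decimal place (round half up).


Normalize: R'=93/255≈0.3647, G'=156/255≈0.6118, B'=250/255≈0.9804
Max=250/255, Min=93/255, Δ=Max-Min=157/255
L = (Max+Min)/2 = (250+93)/510 = 343/510 = 0.67254… → L = 67.3%
L > 0.5 → S = Δ/(2-Max-Min) = 157/(510-250-93) = 157/167 = 0.94011… → S = 94.0%
(the 1/255 factors cancel in S and H, so raw channel differences can be used)
Max is B' → H = 60 × ((R-G)/Δ + 4) = 60 × ((93-156)/157 + 4)
  -63/157 + 4 = -0.4012… + 4 = 3.5987…
  H = 60 × 3.5987… = 215.923…° → H = 215.9°
= HSL(215.9°, 94.0%, 67.3%)


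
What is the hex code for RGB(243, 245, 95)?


R = 243 → F3 (hex)
G = 245 → F5 (hex)
B = 95 → 5F (hex)
Hex = #F3F55F


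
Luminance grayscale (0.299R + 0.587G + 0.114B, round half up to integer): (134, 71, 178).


Gray = 0.299×R + 0.587×G + 0.114×B
Gray = 0.299×134 + 0.587×71 + 0.114×178
Gray = 40.066 + 41.677 + 20.292
Gray = 102.035 → round half up → 102
Gray = 102


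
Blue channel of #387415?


Color: #387415
R = 38 = 56
G = 74 = 116
B = 15 = 21
Blue = 21


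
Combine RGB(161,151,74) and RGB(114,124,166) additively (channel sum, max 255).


Additive: each channel = min(255, C₁+C₂)
R: 161+114 = 275 → 255
G: 151+124 = 275 → 255
B: 74+166 = 240 → 240
= RGB(255, 255, 240)


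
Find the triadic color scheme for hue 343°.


Triadic: equally spaced at 120° intervals
H1 = 343°
H2 = (343 + 120) mod 360 = 103°
H3 = (343 + 240) mod 360 = 223°
Triadic = 343°, 103°, 223°


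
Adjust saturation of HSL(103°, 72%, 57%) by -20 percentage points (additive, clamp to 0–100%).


Original S = 72%
Adjustment = -20 percentage points
New S = 72 + (-20) = 52
Clamp to [0, 100] → 52
= HSL(103°, 52%, 57%)


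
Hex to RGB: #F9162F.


F9 → 249 (R)
16 → 22 (G)
2F → 47 (B)
= RGB(249, 22, 47)


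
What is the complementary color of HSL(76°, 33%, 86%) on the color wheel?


Complement = opposite side of color wheel = hue + 180°
H' = (76 + 180) mod 360 = 256°
S and L unchanged.
= HSL(256°, 33%, 86%)


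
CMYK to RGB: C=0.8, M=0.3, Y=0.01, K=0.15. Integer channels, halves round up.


R = 255 × (1-C) × (1-K) = 255 × 0.20 × 0.85 = 43.35 → 43
G = 255 × (1-M) × (1-K) = 255 × 0.70 × 0.85 = 151.725 → 152
B = 255 × (1-Y) × (1-K) = 255 × 0.99 × 0.85 = 214.5825 → 215
= RGB(43, 152, 215)


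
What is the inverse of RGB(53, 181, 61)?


Invert: (255-R, 255-G, 255-B)
R: 255-53 = 202
G: 255-181 = 74
B: 255-61 = 194
= RGB(202, 74, 194)


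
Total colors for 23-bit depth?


Colors = 2^bits = 2^23
= 8,388,608 colors


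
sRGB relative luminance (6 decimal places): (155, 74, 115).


Linearize each channel (sRGB transfer function): c = v/255; c_lin = c/12.92 if c ≤ 0.04045, else ((c+0.055)/1.055)^2.4
  R: 155/255 ≈ 0.607843 > 0.04045 → ((0.607843+0.055)/1.055)^2.4 ≈ 0.327778
  G: 74/255 ≈ 0.290196 > 0.04045 → ((0.290196+0.055)/1.055)^2.4 ≈ 0.068478
  B: 115/255 ≈ 0.450980 > 0.04045 → ((0.450980+0.055)/1.055)^2.4 ≈ 0.171441
R_lin = 0.327778, G_lin = 0.068478, B_lin = 0.171441
L = 0.2126×R + 0.7152×G + 0.0722×B
L = 0.2126×0.327778 + 0.7152×0.068478 + 0.0722×0.171441
L ≈ 0.131039


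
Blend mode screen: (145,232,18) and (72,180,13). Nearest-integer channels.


Screen: C = 255 - (255-A)×(255-B)/255, rounded to nearest integer
R: 255 - (255-145)×(255-72)/255 = 255 - 20130/255 ≈ 255 - 78.941 = 176.059 → 176
G: 255 - (255-232)×(255-180)/255 = 255 - 1725/255 ≈ 255 - 6.765 = 248.235 → 248
B: 255 - (255-18)×(255-13)/255 = 255 - 57354/255 ≈ 255 - 224.918 = 30.082 → 30
= RGB(176, 248, 30)


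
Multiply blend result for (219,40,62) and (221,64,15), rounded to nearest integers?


Multiply: C = A×B/255, rounded to nearest integer
R: 219×221/255 = 48399/255 ≈ 189.800 → 190
G: 40×64/255 = 2560/255 ≈ 10.039 → 10
B: 62×15/255 = 930/255 ≈ 3.647 → 4
= RGB(190, 10, 4)


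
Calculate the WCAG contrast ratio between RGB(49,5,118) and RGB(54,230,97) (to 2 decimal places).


Linearize each sRGB channel c=v/255: c/12.92 if c ≤ 0.04045 else ((c+0.055)/1.055)^2.4
L = 0.2126×R_lin + 0.7152×G_lin + 0.0722×B_lin
Color 1 (49,5,118):
  R=49: 49/255≈0.1922 > 0.04045 → ((0.1922+0.055)/1.055)^2.4 ≈ 0.03071
  G=5: 5/255≈0.0196 ≤ 0.04045 → 0.0196/12.92 ≈ 0.00152
  B=118: 118/255≈0.4627 > 0.04045 → ((0.4627+0.055)/1.055)^2.4 ≈ 0.18116
  L1 = 0.2126×0.03071 + 0.7152×0.00152 + 0.0722×0.18116 ≈ 0.02070
Color 2 (54,230,97):
  R=54: 54/255≈0.2118 > 0.04045 → ((0.2118+0.055)/1.055)^2.4 ≈ 0.03689
  G=230: 230/255≈0.9020 > 0.04045 → ((0.9020+0.055)/1.055)^2.4 ≈ 0.79130
  B=97: 97/255≈0.3804 > 0.04045 → ((0.3804+0.055)/1.055)^2.4 ≈ 0.11954
  L2 = 0.2126×0.03689 + 0.7152×0.79130 + 0.0722×0.11954 ≈ 0.58241
Lighter = 0.58241, Darker = 0.02070
Ratio = (L_lighter + 0.05) / (L_darker + 0.05)
Ratio = (0.58241 + 0.05) / (0.02070 + 0.05) = 0.63241 / 0.07070 ≈ 8.9456
Ratio ≈ 8.95:1


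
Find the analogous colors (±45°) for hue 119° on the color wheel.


Base hue: 119°
Left analog: (119 - 45) mod 360 = 74°
Right analog: (119 + 45) mod 360 = 164°
Analogous hues = 74° and 164°


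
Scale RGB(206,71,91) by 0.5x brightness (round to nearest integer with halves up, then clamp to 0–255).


Multiply each channel by 0.5, round half up, clamp to [0, 255]
R: 206×0.5 = 103
G: 71×0.5 = 35.5 → round → 36
B: 91×0.5 = 45.5 → round → 46
= RGB(103, 36, 46)


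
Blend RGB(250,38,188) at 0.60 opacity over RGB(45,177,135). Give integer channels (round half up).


C = α×F + (1-α)×B, with 1-α = 0.40
R: 0.60×250 + 0.40×45 = 150.00 + 18.00 = 168.00 → 168
G: 0.60×38 + 0.40×177 = 22.80 + 70.80 = 93.60 → 94
B: 0.60×188 + 0.40×135 = 112.80 + 54.00 = 166.80 → 167
= RGB(168, 94, 167)


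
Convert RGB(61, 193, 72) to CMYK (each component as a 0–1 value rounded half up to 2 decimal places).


R'=61/255≈0.2392, G'=193/255≈0.7569, B'=72/255≈0.2824
K = 1 - max(R',G',B') = 1 - 193/255 = 62/255 = 0.24313… → 0.24
(1-R'-K)/(1-K) simplifies to (max-R)/max with max = 193:
C = (193-61)/193 = 132/193 = 0.68393… → 0.68
M = (193-193)/193 = 0/193 = 0 → 0.00
Y = (193-72)/193 = 121/193 = 0.62694… → 0.63
= CMYK(0.68, 0.00, 0.63, 0.24)


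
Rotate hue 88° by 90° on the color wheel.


New hue = (H + rotation) mod 360
New hue = (88 + 90) mod 360
= 178 mod 360
= 178°


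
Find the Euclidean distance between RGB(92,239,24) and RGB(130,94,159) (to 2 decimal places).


d = √[(R₁-R₂)² + (G₁-G₂)² + (B₁-B₂)²]
d = √[(92-130)² + (239-94)² + (24-159)²]
d = √[1444 + 21025 + 18225]
d = √40694
d ≈ 201.73


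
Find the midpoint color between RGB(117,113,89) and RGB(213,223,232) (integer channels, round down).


Midpoint: each channel = ⌊(C₁+C₂)/2⌋
R: ⌊(117+213)/2⌋ = 165
G: ⌊(113+223)/2⌋ = 168
B: ⌊(89+232)/2⌋ = 160
= RGB(165, 168, 160)


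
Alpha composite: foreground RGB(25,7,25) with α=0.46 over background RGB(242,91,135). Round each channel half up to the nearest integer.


C = α×F + (1-α)×B, with 1-α = 0.54
R: 0.46×25 + 0.54×242 = 11.50 + 130.68 = 142.18 → 142
G: 0.46×7 + 0.54×91 = 3.22 + 49.14 = 52.36 → 52
B: 0.46×25 + 0.54×135 = 11.50 + 72.90 = 84.40 → 84
= RGB(142, 52, 84)


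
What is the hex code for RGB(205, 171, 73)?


R = 205 → CD (hex)
G = 171 → AB (hex)
B = 73 → 49 (hex)
Hex = #CDAB49


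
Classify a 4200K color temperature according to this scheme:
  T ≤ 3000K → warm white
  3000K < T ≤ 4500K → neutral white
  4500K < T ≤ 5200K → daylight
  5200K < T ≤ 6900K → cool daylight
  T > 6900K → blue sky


Temperature: 4200K
3000K < 4200K ≤ 4500K → neutral white
Classification: neutral white


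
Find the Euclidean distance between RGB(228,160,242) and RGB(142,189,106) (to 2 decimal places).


d = √[(R₁-R₂)² + (G₁-G₂)² + (B₁-B₂)²]
d = √[(228-142)² + (160-189)² + (242-106)²]
d = √[7396 + 841 + 18496]
d = √26733
d ≈ 163.50


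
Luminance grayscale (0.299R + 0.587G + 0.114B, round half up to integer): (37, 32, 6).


Gray = 0.299×R + 0.587×G + 0.114×B
Gray = 0.299×37 + 0.587×32 + 0.114×6
Gray = 11.063 + 18.784 + 0.684
Gray = 30.531 → round half up → 31
Gray = 31


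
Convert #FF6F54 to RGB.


FF → 255 (R)
6F → 111 (G)
54 → 84 (B)
= RGB(255, 111, 84)


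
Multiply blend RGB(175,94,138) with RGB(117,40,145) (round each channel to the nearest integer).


Multiply: C = A×B/255, rounded to nearest integer
R: 175×117/255 = 20475/255 ≈ 80.294 → 80
G: 94×40/255 = 3760/255 ≈ 14.745 → 15
B: 138×145/255 = 20010/255 ≈ 78.471 → 78
= RGB(80, 15, 78)


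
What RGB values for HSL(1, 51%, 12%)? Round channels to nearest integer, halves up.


H=1°, S=0.51, L=0.12
C = (1-|2L-1|)×S = (1-|-0.76|)×0.51 = 0.1224
H' = H/60 = 1/60 ≈ 0.0167; X = C×(1-|H' mod 2 - 1|) = 0.00204
m = L - C/2 = 0.12 - 0.0612 = 0.0588
Sector ⌊H'⌋ = 0 → (R',G',B') = (0.1224, 0.00204, 0.0)
RGB = ((R'+m)×255, (G'+m)×255, (B'+m)×255) = (46.206, 15.5142, 14.994)
Round half up → RGB(46, 16, 15)


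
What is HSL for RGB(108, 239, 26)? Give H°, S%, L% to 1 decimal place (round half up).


Normalize: R'=108/255≈0.4235, G'=239/255≈0.9373, B'=26/255≈0.1020
Max=239/255, Min=26/255, Δ=Max-Min=213/255
L = (Max+Min)/2 = (239+26)/510 = 265/510 = 0.51960… → L = 52.0%
L > 0.5 → S = Δ/(2-Max-Min) = 213/(510-239-26) = 213/245 = 0.86938… → S = 86.9%
(the 1/255 factors cancel in S and H, so raw channel differences can be used)
Max is G' → H = 60 × ((B-R)/Δ + 2) = 60 × ((26-108)/213 + 2)
  -82/213 + 2 = -0.3849… + 2 = 1.6150…
  H = 60 × 1.6150… = 96.901…° → H = 96.9°
= HSL(96.9°, 86.9%, 52.0%)


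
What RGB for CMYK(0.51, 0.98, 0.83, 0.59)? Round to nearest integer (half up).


R = 255 × (1-C) × (1-K) = 255 × 0.49 × 0.41 = 51.2295 → 51
G = 255 × (1-M) × (1-K) = 255 × 0.02 × 0.41 = 2.091 → 2
B = 255 × (1-Y) × (1-K) = 255 × 0.17 × 0.41 = 17.7735 → 18
= RGB(51, 2, 18)


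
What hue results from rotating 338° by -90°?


New hue = (H + rotation) mod 360
New hue = (338 -90) mod 360
= 248 mod 360
= 248°


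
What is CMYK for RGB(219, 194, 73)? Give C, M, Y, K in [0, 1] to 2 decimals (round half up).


R'=219/255≈0.8588, G'=194/255≈0.7608, B'=73/255≈0.2863
K = 1 - max(R',G',B') = 1 - 219/255 = 36/255 = 0.14117… → 0.14
(1-R'-K)/(1-K) simplifies to (max-R)/max with max = 219:
C = (219-219)/219 = 0/219 = 0 → 0.00
M = (219-194)/219 = 25/219 = 0.11415… → 0.11
Y = (219-73)/219 = 146/219 = 0.66666… → 0.67
= CMYK(0.00, 0.11, 0.67, 0.14)


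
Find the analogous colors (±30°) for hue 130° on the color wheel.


Base hue: 130°
Left analog: (130 - 30) mod 360 = 100°
Right analog: (130 + 30) mod 360 = 160°
Analogous hues = 100° and 160°


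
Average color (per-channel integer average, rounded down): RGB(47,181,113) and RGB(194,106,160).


Midpoint: each channel = ⌊(C₁+C₂)/2⌋
R: ⌊(47+194)/2⌋ = 120
G: ⌊(181+106)/2⌋ = 143
B: ⌊(113+160)/2⌋ = 136
= RGB(120, 143, 136)


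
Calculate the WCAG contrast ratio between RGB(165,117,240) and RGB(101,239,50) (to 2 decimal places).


Linearize each sRGB channel c=v/255: c/12.92 if c ≤ 0.04045 else ((c+0.055)/1.055)^2.4
L = 0.2126×R_lin + 0.7152×G_lin + 0.0722×B_lin
Color 1 (165,117,240):
  R=165: 165/255≈0.6471 > 0.04045 → ((0.6471+0.055)/1.055)^2.4 ≈ 0.37626
  G=117: 117/255≈0.4588 > 0.04045 → ((0.4588+0.055)/1.055)^2.4 ≈ 0.17789
  B=240: 240/255≈0.9412 > 0.04045 → ((0.9412+0.055)/1.055)^2.4 ≈ 0.87137
  L1 = 0.2126×0.37626 + 0.7152×0.17789 + 0.0722×0.87137 ≈ 0.27013
Color 2 (101,239,50):
  R=101: 101/255≈0.3961 > 0.04045 → ((0.3961+0.055)/1.055)^2.4 ≈ 0.13014
  G=239: 239/255≈0.9373 > 0.04045 → ((0.9373+0.055)/1.055)^2.4 ≈ 0.86316
  B=50: 50/255≈0.1961 > 0.04045 → ((0.1961+0.055)/1.055)^2.4 ≈ 0.03190
  L2 = 0.2126×0.13014 + 0.7152×0.86316 + 0.0722×0.03190 ≈ 0.64730
Lighter = 0.64730, Darker = 0.27013
Ratio = (L_lighter + 0.05) / (L_darker + 0.05)
Ratio = (0.64730 + 0.05) / (0.27013 + 0.05) = 0.69730 / 0.32013 ≈ 2.1782
Ratio ≈ 2.18:1


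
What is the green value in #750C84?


Color: #750C84
R = 75 = 117
G = 0C = 12
B = 84 = 132
Green = 12


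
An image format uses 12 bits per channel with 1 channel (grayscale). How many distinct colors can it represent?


Total bits = 12 bits/channel × 1 channels = 12 bits
Distinct colors = 2^12
= 4,096 colors


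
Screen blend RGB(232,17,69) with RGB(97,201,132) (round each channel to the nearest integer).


Screen: C = 255 - (255-A)×(255-B)/255, rounded to nearest integer
R: 255 - (255-232)×(255-97)/255 = 255 - 3634/255 ≈ 255 - 14.251 = 240.749 → 241
G: 255 - (255-17)×(255-201)/255 = 255 - 12852/255 ≈ 255 - 50.400 = 204.600 → 205
B: 255 - (255-69)×(255-132)/255 = 255 - 22878/255 ≈ 255 - 89.718 = 165.282 → 165
= RGB(241, 205, 165)


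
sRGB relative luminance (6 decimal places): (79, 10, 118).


Linearize each channel (sRGB transfer function): c = v/255; c_lin = c/12.92 if c ≤ 0.04045, else ((c+0.055)/1.055)^2.4
  R: 79/255 ≈ 0.309804 > 0.04045 → ((0.309804+0.055)/1.055)^2.4 ≈ 0.078187
  G: 10/255 ≈ 0.039216 ≤ 0.04045 → 0.039216/12.92 ≈ 0.003035
  B: 118/255 ≈ 0.462745 > 0.04045 → ((0.462745+0.055)/1.055)^2.4 ≈ 0.181164
R_lin = 0.078187, G_lin = 0.003035, B_lin = 0.181164
L = 0.2126×R + 0.7152×G + 0.0722×B
L = 0.2126×0.078187 + 0.7152×0.003035 + 0.0722×0.181164
L ≈ 0.031874


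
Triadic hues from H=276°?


Triadic: equally spaced at 120° intervals
H1 = 276°
H2 = (276 + 120) mod 360 = 36°
H3 = (276 + 240) mod 360 = 156°
Triadic = 276°, 36°, 156°


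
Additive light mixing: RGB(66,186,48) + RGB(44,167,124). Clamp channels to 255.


Additive: each channel = min(255, C₁+C₂)
R: 66+44 = 110 → 110
G: 186+167 = 353 → 255
B: 48+124 = 172 → 172
= RGB(110, 255, 172)


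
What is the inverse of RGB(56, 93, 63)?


Invert: (255-R, 255-G, 255-B)
R: 255-56 = 199
G: 255-93 = 162
B: 255-63 = 192
= RGB(199, 162, 192)


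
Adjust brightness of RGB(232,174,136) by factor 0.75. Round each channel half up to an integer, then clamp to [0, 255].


Multiply each channel by 0.75, round half up, clamp to [0, 255]
R: 232×0.75 = 174
G: 174×0.75 = 130.5 → round → 131
B: 136×0.75 = 102
= RGB(174, 131, 102)


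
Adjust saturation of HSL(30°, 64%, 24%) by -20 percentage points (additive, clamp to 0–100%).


Original S = 64%
Adjustment = -20 percentage points
New S = 64 + (-20) = 44
Clamp to [0, 100] → 44
= HSL(30°, 44%, 24%)


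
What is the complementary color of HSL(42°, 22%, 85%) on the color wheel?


Complement = opposite side of color wheel = hue + 180°
H' = (42 + 180) mod 360 = 222°
S and L unchanged.
= HSL(222°, 22%, 85%)


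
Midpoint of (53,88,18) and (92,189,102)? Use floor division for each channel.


Midpoint: each channel = ⌊(C₁+C₂)/2⌋
R: ⌊(53+92)/2⌋ = 72
G: ⌊(88+189)/2⌋ = 138
B: ⌊(18+102)/2⌋ = 60
= RGB(72, 138, 60)


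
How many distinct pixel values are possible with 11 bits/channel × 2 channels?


Total bits = 11 bits/channel × 2 channels = 22 bits
Distinct pixel values = 2^22
= 4,194,304 pixel values


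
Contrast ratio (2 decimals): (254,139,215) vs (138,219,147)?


Linearize each sRGB channel c=v/255: c/12.92 if c ≤ 0.04045 else ((c+0.055)/1.055)^2.4
L = 0.2126×R_lin + 0.7152×G_lin + 0.0722×B_lin
Color 1 (254,139,215):
  R=254: 254/255≈0.9961 > 0.04045 → ((0.9961+0.055)/1.055)^2.4 ≈ 0.99110
  G=139: 139/255≈0.5451 > 0.04045 → ((0.5451+0.055)/1.055)^2.4 ≈ 0.25818
  B=215: 215/255≈0.8431 > 0.04045 → ((0.8431+0.055)/1.055)^2.4 ≈ 0.67954
  L1 = 0.2126×0.99110 + 0.7152×0.25818 + 0.0722×0.67954 ≈ 0.44442
Color 2 (138,219,147):
  R=138: 138/255≈0.5412 > 0.04045 → ((0.5412+0.055)/1.055)^2.4 ≈ 0.25415
  G=219: 219/255≈0.8588 > 0.04045 → ((0.8588+0.055)/1.055)^2.4 ≈ 0.70838
  B=147: 147/255≈0.5765 > 0.04045 → ((0.5765+0.055)/1.055)^2.4 ≈ 0.29177
  L2 = 0.2126×0.25415 + 0.7152×0.70838 + 0.0722×0.29177 ≈ 0.58173
Lighter = 0.58173, Darker = 0.44442
Ratio = (L_lighter + 0.05) / (L_darker + 0.05)
Ratio = (0.58173 + 0.05) / (0.44442 + 0.05) = 0.63173 / 0.49442 ≈ 1.2777
Ratio ≈ 1.28:1


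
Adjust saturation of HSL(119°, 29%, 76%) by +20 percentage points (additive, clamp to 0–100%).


Original S = 29%
Adjustment = +20 percentage points
New S = 29 + (20) = 49
Clamp to [0, 100] → 49
= HSL(119°, 49%, 76%)


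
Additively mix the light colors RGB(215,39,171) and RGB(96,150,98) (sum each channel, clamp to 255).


Additive: each channel = min(255, C₁+C₂)
R: 215+96 = 311 → 255
G: 39+150 = 189 → 189
B: 171+98 = 269 → 255
= RGB(255, 189, 255)


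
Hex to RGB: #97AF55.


97 → 151 (R)
AF → 175 (G)
55 → 85 (B)
= RGB(151, 175, 85)


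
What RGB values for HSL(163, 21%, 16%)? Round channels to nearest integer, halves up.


H=163°, S=0.21, L=0.16
C = (1-|2L-1|)×S = (1-|-0.68|)×0.21 = 0.0672
H' = H/60 = 163/60 ≈ 2.7167; X = C×(1-|H' mod 2 - 1|) = 0.04816
m = L - C/2 = 0.16 - 0.0336 = 0.1264
Sector ⌊H'⌋ = 2 → (R',G',B') = (0.0, 0.0672, 0.04816)
RGB = ((R'+m)×255, (G'+m)×255, (B'+m)×255) = (32.232, 49.368, 44.5128)
Round half up → RGB(32, 49, 45)


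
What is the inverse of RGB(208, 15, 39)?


Invert: (255-R, 255-G, 255-B)
R: 255-208 = 47
G: 255-15 = 240
B: 255-39 = 216
= RGB(47, 240, 216)


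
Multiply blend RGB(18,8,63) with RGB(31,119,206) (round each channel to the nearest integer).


Multiply: C = A×B/255, rounded to nearest integer
R: 18×31/255 = 558/255 ≈ 2.188 → 2
G: 8×119/255 = 952/255 ≈ 3.733 → 4
B: 63×206/255 = 12978/255 ≈ 50.894 → 51
= RGB(2, 4, 51)


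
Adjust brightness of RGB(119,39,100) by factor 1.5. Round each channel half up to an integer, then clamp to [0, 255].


Multiply each channel by 1.5, round half up, clamp to [0, 255]
R: 119×1.5 = 178.5 → round → 179
G: 39×1.5 = 58.5 → round → 59
B: 100×1.5 = 150
= RGB(179, 59, 150)


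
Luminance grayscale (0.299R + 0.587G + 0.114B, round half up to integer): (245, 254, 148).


Gray = 0.299×R + 0.587×G + 0.114×B
Gray = 0.299×245 + 0.587×254 + 0.114×148
Gray = 73.255 + 149.098 + 16.872
Gray = 239.225 → round half up → 239
Gray = 239


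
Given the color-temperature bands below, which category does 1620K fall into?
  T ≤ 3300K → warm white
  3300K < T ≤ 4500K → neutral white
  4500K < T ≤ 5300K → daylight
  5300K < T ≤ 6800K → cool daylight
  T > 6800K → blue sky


Temperature: 1620K
1620K ≤ 3300K → warm white
Classification: warm white


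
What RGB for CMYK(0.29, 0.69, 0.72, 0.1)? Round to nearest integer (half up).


R = 255 × (1-C) × (1-K) = 255 × 0.71 × 0.90 = 162.945 → 163
G = 255 × (1-M) × (1-K) = 255 × 0.31 × 0.90 = 71.145 → 71
B = 255 × (1-Y) × (1-K) = 255 × 0.28 × 0.90 = 64.26 → 64
= RGB(163, 71, 64)


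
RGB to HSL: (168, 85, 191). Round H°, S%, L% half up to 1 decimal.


Normalize: R'=168/255≈0.6588, G'=85/255≈0.3333, B'=191/255≈0.7490
Max=191/255, Min=85/255, Δ=Max-Min=106/255
L = (Max+Min)/2 = (191+85)/510 = 276/510 = 0.54117… → L = 54.1%
L > 0.5 → S = Δ/(2-Max-Min) = 106/(510-191-85) = 106/234 = 0.45299… → S = 45.3%
(the 1/255 factors cancel in S and H, so raw channel differences can be used)
Max is B' → H = 60 × ((R-G)/Δ + 4) = 60 × ((168-85)/106 + 4)
  83/106 + 4 = 0.7830… + 4 = 4.7830…
  H = 60 × 4.7830… = 286.981…° → H = 287.0°
= HSL(287.0°, 45.3%, 54.1%)


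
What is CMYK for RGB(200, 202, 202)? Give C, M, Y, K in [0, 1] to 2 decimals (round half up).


R'=200/255≈0.7843, G'=202/255≈0.7922, B'=202/255≈0.7922
K = 1 - max(R',G',B') = 1 - 202/255 = 53/255 = 0.20784… → 0.21
(1-R'-K)/(1-K) simplifies to (max-R)/max with max = 202:
C = (202-200)/202 = 2/202 = 0.00990… → 0.01
M = (202-202)/202 = 0/202 = 0 → 0.00
Y = (202-202)/202 = 0/202 = 0 → 0.00
= CMYK(0.01, 0.00, 0.00, 0.21)


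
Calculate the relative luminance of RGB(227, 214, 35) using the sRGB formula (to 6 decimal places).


Linearize each channel (sRGB transfer function): c = v/255; c_lin = c/12.92 if c ≤ 0.04045, else ((c+0.055)/1.055)^2.4
  R: 227/255 ≈ 0.890196 > 0.04045 → ((0.890196+0.055)/1.055)^2.4 ≈ 0.768151
  G: 214/255 ≈ 0.839216 > 0.04045 → ((0.839216+0.055)/1.055)^2.4 ≈ 0.672443
  B: 35/255 ≈ 0.137255 > 0.04045 → ((0.137255+0.055)/1.055)^2.4 ≈ 0.016807
R_lin = 0.768151, G_lin = 0.672443, B_lin = 0.016807
L = 0.2126×R + 0.7152×G + 0.0722×B
L = 0.2126×0.768151 + 0.7152×0.672443 + 0.0722×0.016807
L ≈ 0.645454


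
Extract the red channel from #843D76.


Color: #843D76
R = 84 = 132
G = 3D = 61
B = 76 = 118
Red = 132


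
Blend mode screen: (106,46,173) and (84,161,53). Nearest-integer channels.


Screen: C = 255 - (255-A)×(255-B)/255, rounded to nearest integer
R: 255 - (255-106)×(255-84)/255 = 255 - 25479/255 ≈ 255 - 99.918 = 155.082 → 155
G: 255 - (255-46)×(255-161)/255 = 255 - 19646/255 ≈ 255 - 77.043 = 177.957 → 178
B: 255 - (255-173)×(255-53)/255 = 255 - 16564/255 ≈ 255 - 64.957 = 190.043 → 190
= RGB(155, 178, 190)


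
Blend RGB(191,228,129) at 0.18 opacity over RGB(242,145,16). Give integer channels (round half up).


C = α×F + (1-α)×B, with 1-α = 0.82
R: 0.18×191 + 0.82×242 = 34.38 + 198.44 = 232.82 → 233
G: 0.18×228 + 0.82×145 = 41.04 + 118.90 = 159.94 → 160
B: 0.18×129 + 0.82×16 = 23.22 + 13.12 = 36.34 → 36
= RGB(233, 160, 36)


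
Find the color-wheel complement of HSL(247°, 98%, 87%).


Complement = opposite side of color wheel = hue + 180°
H' = (247 + 180) mod 360 = 67°
S and L unchanged.
= HSL(67°, 98%, 87%)


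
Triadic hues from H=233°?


Triadic: equally spaced at 120° intervals
H1 = 233°
H2 = (233 + 120) mod 360 = 353°
H3 = (233 + 240) mod 360 = 113°
Triadic = 233°, 353°, 113°


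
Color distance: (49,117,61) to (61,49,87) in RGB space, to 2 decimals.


d = √[(R₁-R₂)² + (G₁-G₂)² + (B₁-B₂)²]
d = √[(49-61)² + (117-49)² + (61-87)²]
d = √[144 + 4624 + 676]
d = √5444
d ≈ 73.78


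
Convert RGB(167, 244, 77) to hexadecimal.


R = 167 → A7 (hex)
G = 244 → F4 (hex)
B = 77 → 4D (hex)
Hex = #A7F44D


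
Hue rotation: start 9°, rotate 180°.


New hue = (H + rotation) mod 360
New hue = (9 + 180) mod 360
= 189 mod 360
= 189°


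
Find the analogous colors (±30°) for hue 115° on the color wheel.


Base hue: 115°
Left analog: (115 - 30) mod 360 = 85°
Right analog: (115 + 30) mod 360 = 145°
Analogous hues = 85° and 145°


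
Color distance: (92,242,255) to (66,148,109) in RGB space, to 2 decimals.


d = √[(R₁-R₂)² + (G₁-G₂)² + (B₁-B₂)²]
d = √[(92-66)² + (242-148)² + (255-109)²]
d = √[676 + 8836 + 21316]
d = √30828
d ≈ 175.58


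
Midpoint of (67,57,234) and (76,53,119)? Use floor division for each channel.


Midpoint: each channel = ⌊(C₁+C₂)/2⌋
R: ⌊(67+76)/2⌋ = 71
G: ⌊(57+53)/2⌋ = 55
B: ⌊(234+119)/2⌋ = 176
= RGB(71, 55, 176)


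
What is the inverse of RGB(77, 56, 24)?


Invert: (255-R, 255-G, 255-B)
R: 255-77 = 178
G: 255-56 = 199
B: 255-24 = 231
= RGB(178, 199, 231)


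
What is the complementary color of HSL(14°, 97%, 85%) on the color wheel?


Complement = opposite side of color wheel = hue + 180°
H' = (14 + 180) mod 360 = 194°
S and L unchanged.
= HSL(194°, 97%, 85%)


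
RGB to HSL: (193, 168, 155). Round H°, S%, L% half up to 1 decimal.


Normalize: R'=193/255≈0.7569, G'=168/255≈0.6588, B'=155/255≈0.6078
Max=193/255, Min=155/255, Δ=Max-Min=38/255
L = (Max+Min)/2 = (193+155)/510 = 348/510 = 0.68235… → L = 68.2%
L > 0.5 → S = Δ/(2-Max-Min) = 38/(510-193-155) = 38/162 = 0.23456… → S = 23.5%
(the 1/255 factors cancel in S and H, so raw channel differences can be used)
Max is R' → H = 60 × (((G-B)/Δ) mod 6) = 60 × (((168-155)/38) mod 6)
  13/38 = 0.3421…
  H = 60 × 0.3421… = 20.526…° → H = 20.5°
= HSL(20.5°, 23.5%, 68.2%)


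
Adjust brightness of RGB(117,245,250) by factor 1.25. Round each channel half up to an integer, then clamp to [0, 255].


Multiply each channel by 1.25, round half up, clamp to [0, 255]
R: 117×1.25 = 146.25 → round → 146
G: 245×1.25 = 306.25 → round → 306 → clamp → 255
B: 250×1.25 = 312.5 → round → 313 → clamp → 255
= RGB(146, 255, 255)


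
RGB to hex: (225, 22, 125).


R = 225 → E1 (hex)
G = 22 → 16 (hex)
B = 125 → 7D (hex)
Hex = #E1167D


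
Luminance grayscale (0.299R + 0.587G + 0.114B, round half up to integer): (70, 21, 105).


Gray = 0.299×R + 0.587×G + 0.114×B
Gray = 0.299×70 + 0.587×21 + 0.114×105
Gray = 20.930 + 12.327 + 11.970
Gray = 45.227 → round half up → 45
Gray = 45


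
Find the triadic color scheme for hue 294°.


Triadic: equally spaced at 120° intervals
H1 = 294°
H2 = (294 + 120) mod 360 = 54°
H3 = (294 + 240) mod 360 = 174°
Triadic = 294°, 54°, 174°


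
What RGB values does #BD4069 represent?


BD → 189 (R)
40 → 64 (G)
69 → 105 (B)
= RGB(189, 64, 105)


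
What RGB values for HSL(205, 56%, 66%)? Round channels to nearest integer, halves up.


H=205°, S=0.56, L=0.66
C = (1-|2L-1|)×S = (1-|0.32|)×0.56 = 0.3808
H' = H/60 = 205/60 ≈ 3.4167; X = C×(1-|H' mod 2 - 1|) ≈ 0.2221
m = L - C/2 = 0.66 - 0.1904 = 0.4696
Sector ⌊H'⌋ = 3 → (R',G',B') = (0.0, ≈0.2221, 0.3808)
RGB = ((R'+m)×255, (G'+m)×255, (B'+m)×255) = (119.748, 176.392, 216.852)
Round half up → RGB(120, 176, 217)


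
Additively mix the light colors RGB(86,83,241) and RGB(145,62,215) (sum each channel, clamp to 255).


Additive: each channel = min(255, C₁+C₂)
R: 86+145 = 231 → 231
G: 83+62 = 145 → 145
B: 241+215 = 456 → 255
= RGB(231, 145, 255)


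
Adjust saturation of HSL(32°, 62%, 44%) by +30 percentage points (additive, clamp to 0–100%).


Original S = 62%
Adjustment = +30 percentage points
New S = 62 + (30) = 92
Clamp to [0, 100] → 92
= HSL(32°, 92%, 44%)


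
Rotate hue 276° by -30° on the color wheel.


New hue = (H + rotation) mod 360
New hue = (276 -30) mod 360
= 246 mod 360
= 246°


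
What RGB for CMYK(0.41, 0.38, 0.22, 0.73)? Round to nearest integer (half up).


R = 255 × (1-C) × (1-K) = 255 × 0.59 × 0.27 = 40.6215 → 41
G = 255 × (1-M) × (1-K) = 255 × 0.62 × 0.27 = 42.687 → 43
B = 255 × (1-Y) × (1-K) = 255 × 0.78 × 0.27 = 53.703 → 54
= RGB(41, 43, 54)


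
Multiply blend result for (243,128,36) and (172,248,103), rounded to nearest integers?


Multiply: C = A×B/255, rounded to nearest integer
R: 243×172/255 = 41796/255 ≈ 163.906 → 164
G: 128×248/255 = 31744/255 ≈ 124.486 → 124
B: 36×103/255 = 3708/255 ≈ 14.541 → 15
= RGB(164, 124, 15)


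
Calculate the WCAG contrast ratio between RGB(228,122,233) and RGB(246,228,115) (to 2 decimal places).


Linearize each sRGB channel c=v/255: c/12.92 if c ≤ 0.04045 else ((c+0.055)/1.055)^2.4
L = 0.2126×R_lin + 0.7152×G_lin + 0.0722×B_lin
Color 1 (228,122,233):
  R=228: 228/255≈0.8941 > 0.04045 → ((0.8941+0.055)/1.055)^2.4 ≈ 0.77582
  G=122: 122/255≈0.4784 > 0.04045 → ((0.4784+0.055)/1.055)^2.4 ≈ 0.19462
  B=233: 233/255≈0.9137 > 0.04045 → ((0.9137+0.055)/1.055)^2.4 ≈ 0.81485
  L1 = 0.2126×0.77582 + 0.7152×0.19462 + 0.0722×0.81485 ≈ 0.36296
Color 2 (246,228,115):
  R=246: 246/255≈0.9647 > 0.04045 → ((0.9647+0.055)/1.055)^2.4 ≈ 0.92158
  G=228: 228/255≈0.8941 > 0.04045 → ((0.8941+0.055)/1.055)^2.4 ≈ 0.77582
  B=115: 115/255≈0.4510 > 0.04045 → ((0.4510+0.055)/1.055)^2.4 ≈ 0.17144
  L2 = 0.2126×0.92158 + 0.7152×0.77582 + 0.0722×0.17144 ≈ 0.76317
Lighter = 0.76317, Darker = 0.36296
Ratio = (L_lighter + 0.05) / (L_darker + 0.05)
Ratio = (0.76317 + 0.05) / (0.36296 + 0.05) = 0.81317 / 0.41296 ≈ 1.9691
Ratio ≈ 1.97:1


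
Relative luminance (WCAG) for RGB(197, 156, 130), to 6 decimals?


Linearize each channel (sRGB transfer function): c = v/255; c_lin = c/12.92 if c ≤ 0.04045, else ((c+0.055)/1.055)^2.4
  R: 197/255 ≈ 0.772549 > 0.04045 → ((0.772549+0.055)/1.055)^2.4 ≈ 0.558340
  G: 156/255 ≈ 0.611765 > 0.04045 → ((0.611765+0.055)/1.055)^2.4 ≈ 0.332452
  B: 130/255 ≈ 0.509804 > 0.04045 → ((0.509804+0.055)/1.055)^2.4 ≈ 0.223228
R_lin = 0.558340, G_lin = 0.332452, B_lin = 0.223228
L = 0.2126×R + 0.7152×G + 0.0722×B
L = 0.2126×0.558340 + 0.7152×0.332452 + 0.0722×0.223228
L ≈ 0.372590


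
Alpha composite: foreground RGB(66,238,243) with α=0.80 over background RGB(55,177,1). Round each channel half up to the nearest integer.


C = α×F + (1-α)×B, with 1-α = 0.20
R: 0.80×66 + 0.20×55 = 52.80 + 11.00 = 63.80 → 64
G: 0.80×238 + 0.20×177 = 190.40 + 35.40 = 225.80 → 226
B: 0.80×243 + 0.20×1 = 194.40 + 0.20 = 194.60 → 195
= RGB(64, 226, 195)


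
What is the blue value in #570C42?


Color: #570C42
R = 57 = 87
G = 0C = 12
B = 42 = 66
Blue = 66


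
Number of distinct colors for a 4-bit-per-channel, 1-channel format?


Total bits = 4 bits/channel × 1 channels = 4 bits
Distinct colors = 2^4
= 16 colors


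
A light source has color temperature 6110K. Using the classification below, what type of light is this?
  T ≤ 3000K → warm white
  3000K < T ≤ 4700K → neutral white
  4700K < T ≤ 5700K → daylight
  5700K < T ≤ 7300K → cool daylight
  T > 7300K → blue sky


Temperature: 6110K
5700K < 6110K ≤ 7300K → cool daylight
Classification: cool daylight


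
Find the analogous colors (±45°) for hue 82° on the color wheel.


Base hue: 82°
Left analog: (82 - 45) mod 360 = 37°
Right analog: (82 + 45) mod 360 = 127°
Analogous hues = 37° and 127°


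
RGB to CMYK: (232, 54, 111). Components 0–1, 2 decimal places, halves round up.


R'=232/255≈0.9098, G'=54/255≈0.2118, B'=111/255≈0.4353
K = 1 - max(R',G',B') = 1 - 232/255 = 23/255 = 0.09019… → 0.09
(1-R'-K)/(1-K) simplifies to (max-R)/max with max = 232:
C = (232-232)/232 = 0/232 = 0 → 0.00
M = (232-54)/232 = 178/232 = 0.76724… → 0.77
Y = (232-111)/232 = 121/232 = 0.52155… → 0.52
= CMYK(0.00, 0.77, 0.52, 0.09)


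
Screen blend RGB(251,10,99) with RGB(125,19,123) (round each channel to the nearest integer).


Screen: C = 255 - (255-A)×(255-B)/255, rounded to nearest integer
R: 255 - (255-251)×(255-125)/255 = 255 - 520/255 ≈ 255 - 2.039 = 252.961 → 253
G: 255 - (255-10)×(255-19)/255 = 255 - 57820/255 ≈ 255 - 226.745 = 28.255 → 28
B: 255 - (255-99)×(255-123)/255 = 255 - 20592/255 ≈ 255 - 80.753 = 174.247 → 174
= RGB(253, 28, 174)


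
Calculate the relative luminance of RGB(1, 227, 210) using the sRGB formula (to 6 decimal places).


Linearize each channel (sRGB transfer function): c = v/255; c_lin = c/12.92 if c ≤ 0.04045, else ((c+0.055)/1.055)^2.4
  R: 1/255 ≈ 0.003922 ≤ 0.04045 → 0.003922/12.92 ≈ 0.000304
  G: 227/255 ≈ 0.890196 > 0.04045 → ((0.890196+0.055)/1.055)^2.4 ≈ 0.768151
  B: 210/255 ≈ 0.823529 > 0.04045 → ((0.823529+0.055)/1.055)^2.4 ≈ 0.644480
R_lin = 0.000304, G_lin = 0.768151, B_lin = 0.644480
L = 0.2126×R + 0.7152×G + 0.0722×B
L = 0.2126×0.000304 + 0.7152×0.768151 + 0.0722×0.644480
L ≈ 0.595978
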